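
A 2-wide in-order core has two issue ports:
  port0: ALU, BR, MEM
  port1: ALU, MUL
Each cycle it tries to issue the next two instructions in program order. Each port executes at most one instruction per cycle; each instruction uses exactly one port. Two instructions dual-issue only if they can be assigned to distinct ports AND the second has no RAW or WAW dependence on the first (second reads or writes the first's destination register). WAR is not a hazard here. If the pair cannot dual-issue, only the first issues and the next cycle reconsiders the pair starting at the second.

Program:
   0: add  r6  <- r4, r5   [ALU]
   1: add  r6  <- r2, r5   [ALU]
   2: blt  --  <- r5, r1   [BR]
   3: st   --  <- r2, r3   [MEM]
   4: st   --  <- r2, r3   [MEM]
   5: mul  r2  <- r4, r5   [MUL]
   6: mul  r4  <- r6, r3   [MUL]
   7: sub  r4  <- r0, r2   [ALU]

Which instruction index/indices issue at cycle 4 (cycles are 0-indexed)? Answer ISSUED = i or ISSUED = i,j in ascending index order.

t=0 i0:add ; WAW r6
t=1 i1,i2:add;blt ; pair
t=2 i3:st ; no-port MEM/MEM
t=3 i4,i5:st;mul ; pair
t=4 i6:mul ; WAW r4
t=5 i7:sub ; tail

ISSUED = 6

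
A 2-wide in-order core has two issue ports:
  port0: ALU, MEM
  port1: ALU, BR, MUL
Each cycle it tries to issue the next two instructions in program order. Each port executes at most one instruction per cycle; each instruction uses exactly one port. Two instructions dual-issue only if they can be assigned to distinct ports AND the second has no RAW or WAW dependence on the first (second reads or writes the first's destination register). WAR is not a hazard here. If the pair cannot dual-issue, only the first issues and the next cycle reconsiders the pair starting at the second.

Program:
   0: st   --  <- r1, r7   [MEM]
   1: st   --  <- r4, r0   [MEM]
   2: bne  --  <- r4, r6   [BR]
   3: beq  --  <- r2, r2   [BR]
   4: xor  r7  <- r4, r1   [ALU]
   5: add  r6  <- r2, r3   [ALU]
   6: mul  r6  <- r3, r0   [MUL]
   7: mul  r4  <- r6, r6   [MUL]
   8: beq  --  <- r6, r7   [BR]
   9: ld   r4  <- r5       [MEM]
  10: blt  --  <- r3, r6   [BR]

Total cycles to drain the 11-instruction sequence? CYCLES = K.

c0: i0 st  no-port MEM/MEM
c1: i1/i2 st bne  dual
c2: i3/i4 beq xor  dual
c3: i5 add  WAW r6
c4: i6 mul  no-port MUL/MUL
c5: i7 mul  no-port MUL/BR
c6: i8/i9 beq ld  dual
c7: i10 blt  tail

CYCLES = 8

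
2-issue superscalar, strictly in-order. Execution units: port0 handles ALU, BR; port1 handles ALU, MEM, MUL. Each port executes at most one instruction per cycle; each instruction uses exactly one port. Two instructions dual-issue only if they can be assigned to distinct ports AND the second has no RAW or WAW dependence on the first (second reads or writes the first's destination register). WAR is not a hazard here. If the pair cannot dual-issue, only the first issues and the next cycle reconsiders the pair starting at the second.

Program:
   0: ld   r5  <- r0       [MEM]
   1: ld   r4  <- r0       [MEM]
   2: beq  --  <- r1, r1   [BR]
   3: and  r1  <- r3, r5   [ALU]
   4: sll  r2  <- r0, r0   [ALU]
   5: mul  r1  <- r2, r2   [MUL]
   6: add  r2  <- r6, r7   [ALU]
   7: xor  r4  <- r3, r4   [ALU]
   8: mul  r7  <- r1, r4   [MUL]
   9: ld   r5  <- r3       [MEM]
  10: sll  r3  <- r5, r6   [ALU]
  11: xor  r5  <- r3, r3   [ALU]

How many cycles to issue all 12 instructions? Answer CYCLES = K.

CYCLES = 9

  cy0 -> i0 (ld) no-port MEM/MEM
  cy1 -> i1/i2 (ld+beq) dual
  cy2 -> i3/i4 (and+sll) dual
  cy3 -> i5/i6 (mul+add) dual
  cy4 -> i7 (xor) RAW r4
  cy5 -> i8 (mul) no-port MUL/MEM
  cy6 -> i9 (ld) RAW r5
  cy7 -> i10 (sll) RAW r3
  cy8 -> i11 (xor) tail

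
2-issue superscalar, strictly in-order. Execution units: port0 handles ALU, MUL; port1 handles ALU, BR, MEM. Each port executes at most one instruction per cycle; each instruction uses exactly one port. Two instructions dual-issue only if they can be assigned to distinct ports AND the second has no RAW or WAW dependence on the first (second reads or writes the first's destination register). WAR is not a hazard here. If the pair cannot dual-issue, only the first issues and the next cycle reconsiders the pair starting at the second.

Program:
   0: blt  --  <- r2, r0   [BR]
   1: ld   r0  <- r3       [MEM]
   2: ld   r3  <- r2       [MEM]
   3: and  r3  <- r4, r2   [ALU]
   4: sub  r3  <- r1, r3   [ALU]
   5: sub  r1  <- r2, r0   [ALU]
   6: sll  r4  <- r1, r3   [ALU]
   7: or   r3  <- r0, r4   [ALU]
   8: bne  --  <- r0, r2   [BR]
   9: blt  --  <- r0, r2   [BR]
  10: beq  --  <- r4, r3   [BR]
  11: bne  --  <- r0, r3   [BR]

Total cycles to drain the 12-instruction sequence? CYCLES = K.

0. blt @i0  | no-port BR/MEM
1. ld @i1  | no-port MEM/MEM
2. ld @i2  | WAW r3
3. and @i3  | RAW+WAW r3
4. sub;sub @i4&i5  | 2-wide
5. sll @i6  | RAW r4
6. or;bne @i7&i8  | 2-wide
7. blt @i9  | no-port BR/BR
8. beq @i10  | no-port BR/BR
9. bne @i11  | tail

CYCLES = 10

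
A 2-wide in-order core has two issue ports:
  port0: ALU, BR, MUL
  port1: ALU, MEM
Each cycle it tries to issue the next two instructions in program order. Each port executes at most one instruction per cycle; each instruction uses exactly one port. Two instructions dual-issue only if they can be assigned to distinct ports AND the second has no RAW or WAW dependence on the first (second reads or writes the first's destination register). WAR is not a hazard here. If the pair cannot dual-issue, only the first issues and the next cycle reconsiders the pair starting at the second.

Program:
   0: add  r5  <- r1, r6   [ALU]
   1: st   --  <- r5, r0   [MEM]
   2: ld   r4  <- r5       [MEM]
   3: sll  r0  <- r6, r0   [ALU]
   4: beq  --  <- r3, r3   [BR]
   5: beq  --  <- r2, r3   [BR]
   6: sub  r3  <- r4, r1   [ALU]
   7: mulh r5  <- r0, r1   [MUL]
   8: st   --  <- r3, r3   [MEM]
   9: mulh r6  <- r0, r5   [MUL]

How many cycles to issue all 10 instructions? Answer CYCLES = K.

CYCLES = 7

#0 head=0: add i0 RAW r5
#1 head=1: st i1 no-port MEM/MEM
#2 head=2: ld sll i2/i3 2-wide
#3 head=4: beq i4 no-port BR/BR
#4 head=5: beq sub i5/i6 2-wide
#5 head=7: mulh st i7/i8 2-wide
#6 head=9: mulh i9 tail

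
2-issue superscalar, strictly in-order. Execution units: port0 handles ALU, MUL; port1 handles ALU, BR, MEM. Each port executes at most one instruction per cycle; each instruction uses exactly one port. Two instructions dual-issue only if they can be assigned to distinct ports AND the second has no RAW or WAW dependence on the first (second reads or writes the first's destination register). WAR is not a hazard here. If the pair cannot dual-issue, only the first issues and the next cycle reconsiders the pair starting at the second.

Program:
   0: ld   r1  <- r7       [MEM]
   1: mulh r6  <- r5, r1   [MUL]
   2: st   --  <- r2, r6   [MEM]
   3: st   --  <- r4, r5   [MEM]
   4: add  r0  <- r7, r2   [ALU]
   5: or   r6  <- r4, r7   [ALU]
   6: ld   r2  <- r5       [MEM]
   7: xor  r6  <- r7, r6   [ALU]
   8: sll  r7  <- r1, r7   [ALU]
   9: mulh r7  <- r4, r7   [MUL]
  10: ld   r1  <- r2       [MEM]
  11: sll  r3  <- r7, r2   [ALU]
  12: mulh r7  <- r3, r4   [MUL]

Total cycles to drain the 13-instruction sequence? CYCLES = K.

t=0 i0:ld ; RAW r1
t=1 i1:mulh ; RAW r6
t=2 i2:st ; no-port MEM/MEM
t=3 i3+i4:st add ; pair
t=4 i5+i6:or ld ; pair
t=5 i7+i8:xor sll ; pair
t=6 i9+i10:mulh ld ; pair
t=7 i11:sll ; RAW r3
t=8 i12:mulh ; tail

CYCLES = 9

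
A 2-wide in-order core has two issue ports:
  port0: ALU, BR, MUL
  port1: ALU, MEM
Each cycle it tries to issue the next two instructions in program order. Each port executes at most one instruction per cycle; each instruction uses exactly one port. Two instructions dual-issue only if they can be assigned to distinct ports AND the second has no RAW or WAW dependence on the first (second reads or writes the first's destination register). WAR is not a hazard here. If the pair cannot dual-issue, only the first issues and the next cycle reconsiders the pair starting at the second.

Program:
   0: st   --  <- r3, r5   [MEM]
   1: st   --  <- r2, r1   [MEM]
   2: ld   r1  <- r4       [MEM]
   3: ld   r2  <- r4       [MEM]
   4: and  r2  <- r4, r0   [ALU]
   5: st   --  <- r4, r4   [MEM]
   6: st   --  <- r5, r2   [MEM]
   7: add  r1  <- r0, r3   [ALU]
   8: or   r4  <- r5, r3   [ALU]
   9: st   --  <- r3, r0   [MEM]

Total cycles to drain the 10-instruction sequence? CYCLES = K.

#0 head=0: st i0 no-port MEM/MEM
#1 head=1: st i1 no-port MEM/MEM
#2 head=2: ld i2 no-port MEM/MEM
#3 head=3: ld i3 WAW r2
#4 head=4: and/st i4&i5 2-wide
#5 head=6: st/add i6&i7 2-wide
#6 head=8: or/st i8&i9 2-wide

CYCLES = 7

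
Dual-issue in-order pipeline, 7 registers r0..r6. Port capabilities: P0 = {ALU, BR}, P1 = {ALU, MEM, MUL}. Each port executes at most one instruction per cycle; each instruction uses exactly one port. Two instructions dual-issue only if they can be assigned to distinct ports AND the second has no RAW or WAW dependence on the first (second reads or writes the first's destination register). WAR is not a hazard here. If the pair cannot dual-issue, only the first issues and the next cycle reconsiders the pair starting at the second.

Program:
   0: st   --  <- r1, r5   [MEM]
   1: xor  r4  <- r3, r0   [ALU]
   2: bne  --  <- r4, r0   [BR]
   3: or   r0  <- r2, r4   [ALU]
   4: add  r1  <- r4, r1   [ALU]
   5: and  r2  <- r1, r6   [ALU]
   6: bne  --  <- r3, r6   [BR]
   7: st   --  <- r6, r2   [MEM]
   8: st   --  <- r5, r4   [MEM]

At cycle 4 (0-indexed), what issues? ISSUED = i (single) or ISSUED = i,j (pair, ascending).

t=0 i0,i1:st xor ; pair
t=1 i2,i3:bne or ; pair
t=2 i4:add ; RAW r1
t=3 i5,i6:and bne ; pair
t=4 i7:st ; no-port MEM/MEM
t=5 i8:st ; tail

ISSUED = 7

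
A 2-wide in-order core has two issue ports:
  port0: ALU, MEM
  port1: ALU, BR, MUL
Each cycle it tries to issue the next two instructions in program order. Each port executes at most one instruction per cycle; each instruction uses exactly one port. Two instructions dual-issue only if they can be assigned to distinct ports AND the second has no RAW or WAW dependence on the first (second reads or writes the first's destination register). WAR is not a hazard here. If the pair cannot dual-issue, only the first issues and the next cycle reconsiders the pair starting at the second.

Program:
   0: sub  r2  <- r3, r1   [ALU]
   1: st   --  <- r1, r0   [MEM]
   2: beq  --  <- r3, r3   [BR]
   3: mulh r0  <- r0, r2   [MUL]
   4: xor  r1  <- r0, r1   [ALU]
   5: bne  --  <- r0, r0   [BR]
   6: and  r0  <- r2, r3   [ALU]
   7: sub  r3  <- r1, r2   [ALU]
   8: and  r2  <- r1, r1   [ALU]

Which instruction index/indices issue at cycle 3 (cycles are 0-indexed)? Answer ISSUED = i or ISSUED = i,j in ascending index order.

ISSUED = 4,5

  cy0 -> i0,i1 (sub+st) pair
  cy1 -> i2 (beq) no-port BR/MUL
  cy2 -> i3 (mulh) RAW r0
  cy3 -> i4,i5 (xor+bne) pair
  cy4 -> i6,i7 (and+sub) pair
  cy5 -> i8 (and) tail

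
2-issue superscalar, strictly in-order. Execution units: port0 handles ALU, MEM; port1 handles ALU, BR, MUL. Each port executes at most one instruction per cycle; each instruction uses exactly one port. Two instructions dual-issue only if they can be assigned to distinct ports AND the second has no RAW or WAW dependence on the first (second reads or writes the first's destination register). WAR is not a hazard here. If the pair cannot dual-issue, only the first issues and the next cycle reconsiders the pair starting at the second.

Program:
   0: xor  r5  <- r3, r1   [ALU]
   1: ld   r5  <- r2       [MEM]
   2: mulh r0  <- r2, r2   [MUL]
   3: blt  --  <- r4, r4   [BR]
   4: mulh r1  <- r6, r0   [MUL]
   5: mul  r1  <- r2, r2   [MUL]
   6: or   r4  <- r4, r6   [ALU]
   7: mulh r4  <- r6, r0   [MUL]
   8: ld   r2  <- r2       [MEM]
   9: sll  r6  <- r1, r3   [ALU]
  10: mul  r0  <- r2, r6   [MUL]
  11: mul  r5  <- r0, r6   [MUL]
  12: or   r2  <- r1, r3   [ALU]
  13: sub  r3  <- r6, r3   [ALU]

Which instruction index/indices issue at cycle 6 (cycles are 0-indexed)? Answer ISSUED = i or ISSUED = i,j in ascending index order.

ISSUED = 9

#0 head=0: xor.ALU i0 WAW r5
#1 head=1: ld.MEM/mulh.MUL i1&i2 2-wide
#2 head=3: blt.BR i3 no-port BR/MUL
#3 head=4: mulh.MUL i4 no-port MUL/MUL
#4 head=5: mul.MUL/or.ALU i5&i6 2-wide
#5 head=7: mulh.MUL/ld.MEM i7&i8 2-wide
#6 head=9: sll.ALU i9 RAW r6
#7 head=10: mul.MUL i10 no-port MUL/MUL
#8 head=11: mul.MUL/or.ALU i11&i12 2-wide
#9 head=13: sub.ALU i13 tail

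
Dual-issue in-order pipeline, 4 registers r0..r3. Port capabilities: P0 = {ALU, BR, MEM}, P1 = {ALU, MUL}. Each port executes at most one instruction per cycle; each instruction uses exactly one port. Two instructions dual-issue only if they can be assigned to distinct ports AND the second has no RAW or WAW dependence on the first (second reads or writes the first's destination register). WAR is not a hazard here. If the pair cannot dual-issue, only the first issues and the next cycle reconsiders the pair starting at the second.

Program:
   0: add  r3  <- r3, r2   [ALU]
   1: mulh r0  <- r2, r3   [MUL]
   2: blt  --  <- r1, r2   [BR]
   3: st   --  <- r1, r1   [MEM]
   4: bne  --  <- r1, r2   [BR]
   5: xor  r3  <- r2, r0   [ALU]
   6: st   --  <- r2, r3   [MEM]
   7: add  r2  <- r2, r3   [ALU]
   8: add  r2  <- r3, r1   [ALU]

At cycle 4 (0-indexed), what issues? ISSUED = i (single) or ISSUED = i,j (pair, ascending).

ISSUED = 6,7

  cy0 -> i0 (add) RAW r3
  cy1 -> i1+i2 (mulh/blt) dual
  cy2 -> i3 (st) no-port MEM/BR
  cy3 -> i4+i5 (bne/xor) dual
  cy4 -> i6+i7 (st/add) dual
  cy5 -> i8 (add) tail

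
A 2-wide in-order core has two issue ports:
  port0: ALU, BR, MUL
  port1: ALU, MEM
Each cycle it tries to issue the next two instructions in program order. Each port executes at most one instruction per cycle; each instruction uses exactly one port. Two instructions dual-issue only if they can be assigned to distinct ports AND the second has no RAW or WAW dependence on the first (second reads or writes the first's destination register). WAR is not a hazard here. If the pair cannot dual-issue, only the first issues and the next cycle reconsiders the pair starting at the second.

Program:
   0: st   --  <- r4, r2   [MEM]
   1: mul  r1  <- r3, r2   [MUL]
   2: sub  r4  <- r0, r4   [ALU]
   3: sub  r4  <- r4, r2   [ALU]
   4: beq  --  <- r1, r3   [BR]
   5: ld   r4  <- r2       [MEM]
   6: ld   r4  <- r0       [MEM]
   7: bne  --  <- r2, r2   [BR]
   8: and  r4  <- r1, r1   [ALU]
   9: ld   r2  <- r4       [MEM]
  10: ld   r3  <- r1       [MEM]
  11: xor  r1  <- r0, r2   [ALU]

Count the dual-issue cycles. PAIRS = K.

0. st.MEM mul.MUL @i0&i1  | 2-wide
1. sub.ALU @i2  | RAW+WAW r4
2. sub.ALU beq.BR @i3&i4  | 2-wide
3. ld.MEM @i5  | no-port MEM/MEM
4. ld.MEM bne.BR @i6&i7  | 2-wide
5. and.ALU @i8  | RAW r4
6. ld.MEM @i9  | no-port MEM/MEM
7. ld.MEM xor.ALU @i10&i11  | 2-wide

PAIRS = 4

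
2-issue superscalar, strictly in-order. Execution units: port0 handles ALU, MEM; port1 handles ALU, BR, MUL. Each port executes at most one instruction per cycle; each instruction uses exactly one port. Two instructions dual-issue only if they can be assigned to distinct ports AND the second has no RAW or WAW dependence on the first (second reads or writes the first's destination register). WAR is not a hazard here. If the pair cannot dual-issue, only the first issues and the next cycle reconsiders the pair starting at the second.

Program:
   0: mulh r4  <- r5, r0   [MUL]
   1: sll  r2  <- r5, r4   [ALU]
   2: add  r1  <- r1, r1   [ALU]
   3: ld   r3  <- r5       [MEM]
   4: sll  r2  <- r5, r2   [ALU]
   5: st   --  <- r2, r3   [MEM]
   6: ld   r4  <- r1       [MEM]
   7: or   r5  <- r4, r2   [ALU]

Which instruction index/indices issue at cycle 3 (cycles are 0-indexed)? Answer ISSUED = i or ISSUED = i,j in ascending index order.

0. mulh @i0  | RAW r4
1. sll add @i1&i2  | dual
2. ld sll @i3&i4  | dual
3. st @i5  | no-port MEM/MEM
4. ld @i6  | RAW r4
5. or @i7  | tail

ISSUED = 5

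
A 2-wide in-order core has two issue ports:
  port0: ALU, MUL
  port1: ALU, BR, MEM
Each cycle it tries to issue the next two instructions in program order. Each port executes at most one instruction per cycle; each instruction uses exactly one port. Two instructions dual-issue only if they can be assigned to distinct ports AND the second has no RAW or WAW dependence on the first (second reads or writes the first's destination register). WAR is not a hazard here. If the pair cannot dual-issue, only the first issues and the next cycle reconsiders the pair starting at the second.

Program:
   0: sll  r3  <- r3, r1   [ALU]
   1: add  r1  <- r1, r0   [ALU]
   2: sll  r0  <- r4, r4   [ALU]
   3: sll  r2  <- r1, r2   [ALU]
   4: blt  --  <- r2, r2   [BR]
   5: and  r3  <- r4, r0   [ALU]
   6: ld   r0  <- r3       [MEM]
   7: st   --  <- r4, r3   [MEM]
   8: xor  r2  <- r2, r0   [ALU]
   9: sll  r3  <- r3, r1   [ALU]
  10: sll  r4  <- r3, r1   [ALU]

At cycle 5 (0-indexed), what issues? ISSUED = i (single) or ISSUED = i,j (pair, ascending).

c0: i0&i1 sll/add  dual
c1: i2&i3 sll/sll  dual
c2: i4&i5 blt/and  dual
c3: i6 ld  no-port MEM/MEM
c4: i7&i8 st/xor  dual
c5: i9 sll  RAW r3
c6: i10 sll  tail

ISSUED = 9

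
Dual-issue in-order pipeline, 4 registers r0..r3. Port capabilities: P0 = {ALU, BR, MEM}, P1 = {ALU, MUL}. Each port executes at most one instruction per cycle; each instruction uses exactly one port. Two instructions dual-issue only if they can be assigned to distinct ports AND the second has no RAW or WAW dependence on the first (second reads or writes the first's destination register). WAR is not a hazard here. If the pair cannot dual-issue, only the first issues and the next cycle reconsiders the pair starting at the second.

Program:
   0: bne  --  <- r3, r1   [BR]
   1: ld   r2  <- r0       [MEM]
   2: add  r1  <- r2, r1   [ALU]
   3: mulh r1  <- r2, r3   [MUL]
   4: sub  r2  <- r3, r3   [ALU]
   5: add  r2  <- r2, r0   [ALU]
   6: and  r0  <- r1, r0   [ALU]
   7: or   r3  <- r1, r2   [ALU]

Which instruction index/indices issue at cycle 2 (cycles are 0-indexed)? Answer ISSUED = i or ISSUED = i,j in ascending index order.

[0] i0  bne  -- no-port BR/MEM
[1] i1  ld  -- RAW r2
[2] i2  add  -- WAW r1
[3] i3/i4  mulh/sub  -- 2-wide
[4] i5/i6  add/and  -- 2-wide
[5] i7  or  -- tail

ISSUED = 2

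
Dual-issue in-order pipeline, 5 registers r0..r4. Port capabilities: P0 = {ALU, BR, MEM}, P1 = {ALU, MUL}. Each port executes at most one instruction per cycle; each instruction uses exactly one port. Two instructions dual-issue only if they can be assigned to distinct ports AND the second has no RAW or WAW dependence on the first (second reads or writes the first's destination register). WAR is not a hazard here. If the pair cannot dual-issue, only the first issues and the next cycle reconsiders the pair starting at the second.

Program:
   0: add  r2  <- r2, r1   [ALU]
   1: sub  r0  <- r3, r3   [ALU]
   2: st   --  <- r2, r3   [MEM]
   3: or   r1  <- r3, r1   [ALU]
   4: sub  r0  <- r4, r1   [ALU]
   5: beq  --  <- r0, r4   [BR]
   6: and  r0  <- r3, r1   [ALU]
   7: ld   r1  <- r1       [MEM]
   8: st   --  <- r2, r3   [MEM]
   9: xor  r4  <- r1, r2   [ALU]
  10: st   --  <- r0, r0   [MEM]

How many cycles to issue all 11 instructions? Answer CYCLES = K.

c0: i0+i1 add.ALU sub.ALU  pair
c1: i2+i3 st.MEM or.ALU  pair
c2: i4 sub.ALU  RAW r0
c3: i5+i6 beq.BR and.ALU  pair
c4: i7 ld.MEM  no-port MEM/MEM
c5: i8+i9 st.MEM xor.ALU  pair
c6: i10 st.MEM  tail

CYCLES = 7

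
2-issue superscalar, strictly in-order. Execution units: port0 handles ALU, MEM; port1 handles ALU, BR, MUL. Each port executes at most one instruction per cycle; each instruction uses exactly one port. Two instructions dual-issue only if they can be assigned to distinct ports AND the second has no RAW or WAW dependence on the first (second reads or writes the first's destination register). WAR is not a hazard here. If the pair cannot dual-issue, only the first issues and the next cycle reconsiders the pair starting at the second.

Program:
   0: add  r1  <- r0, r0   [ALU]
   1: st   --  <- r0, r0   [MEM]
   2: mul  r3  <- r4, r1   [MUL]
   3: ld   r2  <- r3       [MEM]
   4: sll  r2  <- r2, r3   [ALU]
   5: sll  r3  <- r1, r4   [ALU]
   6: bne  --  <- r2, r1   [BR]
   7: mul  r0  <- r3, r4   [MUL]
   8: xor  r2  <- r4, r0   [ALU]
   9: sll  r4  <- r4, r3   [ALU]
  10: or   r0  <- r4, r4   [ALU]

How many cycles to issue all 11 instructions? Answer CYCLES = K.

CYCLES = 8

0. add/st @i0&i1  | 2-wide
1. mul @i2  | RAW r3
2. ld @i3  | RAW+WAW r2
3. sll/sll @i4&i5  | 2-wide
4. bne @i6  | no-port BR/MUL
5. mul @i7  | RAW r0
6. xor/sll @i8&i9  | 2-wide
7. or @i10  | tail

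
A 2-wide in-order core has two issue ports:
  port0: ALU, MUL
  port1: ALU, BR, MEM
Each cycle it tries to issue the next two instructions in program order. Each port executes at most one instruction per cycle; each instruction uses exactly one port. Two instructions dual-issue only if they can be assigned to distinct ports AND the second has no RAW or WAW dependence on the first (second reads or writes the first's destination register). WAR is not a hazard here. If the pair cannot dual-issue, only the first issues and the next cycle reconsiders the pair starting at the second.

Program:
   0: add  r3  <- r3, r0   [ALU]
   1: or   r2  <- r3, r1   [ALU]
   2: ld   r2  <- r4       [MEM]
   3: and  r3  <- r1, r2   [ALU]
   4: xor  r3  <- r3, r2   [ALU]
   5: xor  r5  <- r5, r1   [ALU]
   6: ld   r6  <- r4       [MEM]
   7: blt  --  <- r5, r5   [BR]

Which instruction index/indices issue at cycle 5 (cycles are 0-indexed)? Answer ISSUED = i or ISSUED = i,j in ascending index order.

  cy0 -> i0 (add) RAW r3
  cy1 -> i1 (or) WAW r2
  cy2 -> i2 (ld) RAW r2
  cy3 -> i3 (and) RAW+WAW r3
  cy4 -> i4,i5 (xor xor) dual
  cy5 -> i6 (ld) no-port MEM/BR
  cy6 -> i7 (blt) tail

ISSUED = 6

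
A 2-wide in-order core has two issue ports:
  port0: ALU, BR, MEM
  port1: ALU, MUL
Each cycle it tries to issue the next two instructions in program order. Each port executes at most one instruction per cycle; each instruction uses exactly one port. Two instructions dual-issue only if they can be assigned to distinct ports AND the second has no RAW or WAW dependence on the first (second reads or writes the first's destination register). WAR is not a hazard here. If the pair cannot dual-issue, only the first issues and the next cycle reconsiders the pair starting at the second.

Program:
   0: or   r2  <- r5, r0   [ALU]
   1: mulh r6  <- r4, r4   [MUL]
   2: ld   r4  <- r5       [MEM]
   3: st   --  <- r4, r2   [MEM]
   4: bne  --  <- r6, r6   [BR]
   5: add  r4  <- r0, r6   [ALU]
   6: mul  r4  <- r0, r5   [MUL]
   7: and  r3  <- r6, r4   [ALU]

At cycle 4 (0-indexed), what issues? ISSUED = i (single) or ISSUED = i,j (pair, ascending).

#0 head=0: or.ALU;mulh.MUL i0+i1 pair
#1 head=2: ld.MEM i2 no-port MEM/MEM
#2 head=3: st.MEM i3 no-port MEM/BR
#3 head=4: bne.BR;add.ALU i4+i5 pair
#4 head=6: mul.MUL i6 RAW r4
#5 head=7: and.ALU i7 tail

ISSUED = 6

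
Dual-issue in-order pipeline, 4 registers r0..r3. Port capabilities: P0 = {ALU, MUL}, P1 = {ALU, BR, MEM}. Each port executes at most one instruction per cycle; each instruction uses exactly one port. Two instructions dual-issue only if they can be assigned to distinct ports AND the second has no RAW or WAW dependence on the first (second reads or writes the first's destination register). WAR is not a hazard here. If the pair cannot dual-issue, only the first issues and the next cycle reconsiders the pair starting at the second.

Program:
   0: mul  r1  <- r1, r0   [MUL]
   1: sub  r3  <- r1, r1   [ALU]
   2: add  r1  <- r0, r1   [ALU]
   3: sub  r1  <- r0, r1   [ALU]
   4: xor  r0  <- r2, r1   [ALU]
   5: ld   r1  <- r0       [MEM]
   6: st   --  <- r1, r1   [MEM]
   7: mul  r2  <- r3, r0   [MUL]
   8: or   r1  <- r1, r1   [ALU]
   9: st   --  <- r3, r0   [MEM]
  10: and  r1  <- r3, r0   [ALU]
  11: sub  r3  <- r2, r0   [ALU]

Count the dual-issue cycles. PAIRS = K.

PAIRS = 4

#0 head=0: mul i0 RAW r1
#1 head=1: sub add i1+i2 dual
#2 head=3: sub i3 RAW r1
#3 head=4: xor i4 RAW r0
#4 head=5: ld i5 no-port MEM/MEM
#5 head=6: st mul i6+i7 dual
#6 head=8: or st i8+i9 dual
#7 head=10: and sub i10+i11 dual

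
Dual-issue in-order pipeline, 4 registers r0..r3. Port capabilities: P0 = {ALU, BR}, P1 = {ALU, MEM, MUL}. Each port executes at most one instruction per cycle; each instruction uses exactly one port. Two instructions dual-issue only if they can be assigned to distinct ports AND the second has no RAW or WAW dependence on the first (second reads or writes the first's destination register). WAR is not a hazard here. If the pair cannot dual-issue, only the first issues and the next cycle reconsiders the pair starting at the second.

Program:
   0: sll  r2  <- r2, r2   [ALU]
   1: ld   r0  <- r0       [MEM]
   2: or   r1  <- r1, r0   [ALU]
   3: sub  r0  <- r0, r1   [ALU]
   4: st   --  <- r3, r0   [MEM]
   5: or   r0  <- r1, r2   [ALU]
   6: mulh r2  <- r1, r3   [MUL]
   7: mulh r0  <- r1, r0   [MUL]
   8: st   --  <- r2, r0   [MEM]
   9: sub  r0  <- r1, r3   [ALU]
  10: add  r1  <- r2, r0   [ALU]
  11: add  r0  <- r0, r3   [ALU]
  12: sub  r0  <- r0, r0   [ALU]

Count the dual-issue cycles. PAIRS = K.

0. sll.ALU/ld.MEM @i0+i1  | pair
1. or.ALU @i2  | RAW r1
2. sub.ALU @i3  | RAW r0
3. st.MEM/or.ALU @i4+i5  | pair
4. mulh.MUL @i6  | no-port MUL/MUL
5. mulh.MUL @i7  | no-port MUL/MEM
6. st.MEM/sub.ALU @i8+i9  | pair
7. add.ALU/add.ALU @i10+i11  | pair
8. sub.ALU @i12  | tail

PAIRS = 4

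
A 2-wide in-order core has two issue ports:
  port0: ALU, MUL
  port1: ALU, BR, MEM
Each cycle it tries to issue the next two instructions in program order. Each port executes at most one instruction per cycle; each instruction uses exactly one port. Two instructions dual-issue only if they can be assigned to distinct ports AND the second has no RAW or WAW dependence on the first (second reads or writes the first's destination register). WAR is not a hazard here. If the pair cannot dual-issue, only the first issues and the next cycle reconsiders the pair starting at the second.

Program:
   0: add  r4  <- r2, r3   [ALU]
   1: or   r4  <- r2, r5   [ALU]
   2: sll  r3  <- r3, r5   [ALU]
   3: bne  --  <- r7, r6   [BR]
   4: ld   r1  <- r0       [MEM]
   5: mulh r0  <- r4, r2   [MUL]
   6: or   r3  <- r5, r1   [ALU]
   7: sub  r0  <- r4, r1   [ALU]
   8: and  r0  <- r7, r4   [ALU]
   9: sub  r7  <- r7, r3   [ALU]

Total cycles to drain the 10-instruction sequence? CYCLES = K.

CYCLES = 6

0. add.ALU @i0  | WAW r4
1. or.ALU/sll.ALU @i1&i2  | dual
2. bne.BR @i3  | no-port BR/MEM
3. ld.MEM/mulh.MUL @i4&i5  | dual
4. or.ALU/sub.ALU @i6&i7  | dual
5. and.ALU/sub.ALU @i8&i9  | dual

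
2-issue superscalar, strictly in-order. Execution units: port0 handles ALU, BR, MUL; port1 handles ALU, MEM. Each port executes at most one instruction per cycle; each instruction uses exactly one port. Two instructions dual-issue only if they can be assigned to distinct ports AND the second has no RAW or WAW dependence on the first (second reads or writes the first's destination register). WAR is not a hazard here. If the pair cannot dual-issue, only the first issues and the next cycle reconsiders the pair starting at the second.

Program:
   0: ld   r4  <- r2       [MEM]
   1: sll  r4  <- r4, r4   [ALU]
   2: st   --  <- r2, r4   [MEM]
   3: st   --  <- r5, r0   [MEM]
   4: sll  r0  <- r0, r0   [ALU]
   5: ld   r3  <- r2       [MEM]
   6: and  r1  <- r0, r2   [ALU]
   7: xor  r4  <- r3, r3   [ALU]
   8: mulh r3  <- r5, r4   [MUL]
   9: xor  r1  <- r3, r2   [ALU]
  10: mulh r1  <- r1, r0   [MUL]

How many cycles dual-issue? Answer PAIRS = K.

t=0 i0:ld.MEM ; RAW+WAW r4
t=1 i1:sll.ALU ; RAW r4
t=2 i2:st.MEM ; no-port MEM/MEM
t=3 i3+i4:st.MEM;sll.ALU ; pair
t=4 i5+i6:ld.MEM;and.ALU ; pair
t=5 i7:xor.ALU ; RAW r4
t=6 i8:mulh.MUL ; RAW r3
t=7 i9:xor.ALU ; RAW+WAW r1
t=8 i10:mulh.MUL ; tail

PAIRS = 2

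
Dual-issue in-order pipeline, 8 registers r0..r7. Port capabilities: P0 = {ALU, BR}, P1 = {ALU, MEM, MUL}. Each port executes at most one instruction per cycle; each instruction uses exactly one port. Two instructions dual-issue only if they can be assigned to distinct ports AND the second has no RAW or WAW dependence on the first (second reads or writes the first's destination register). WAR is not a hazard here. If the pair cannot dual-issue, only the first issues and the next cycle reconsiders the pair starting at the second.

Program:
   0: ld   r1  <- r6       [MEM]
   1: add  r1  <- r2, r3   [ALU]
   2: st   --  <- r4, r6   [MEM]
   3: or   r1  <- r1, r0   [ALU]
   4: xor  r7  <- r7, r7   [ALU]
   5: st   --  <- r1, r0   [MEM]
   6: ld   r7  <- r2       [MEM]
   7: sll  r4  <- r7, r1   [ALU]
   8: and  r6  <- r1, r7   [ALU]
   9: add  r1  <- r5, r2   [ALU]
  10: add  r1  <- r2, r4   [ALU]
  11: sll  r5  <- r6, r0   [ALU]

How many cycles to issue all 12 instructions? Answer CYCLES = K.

[0] i0  ld.MEM  -- WAW r1
[1] i1&i2  add.ALU;st.MEM  -- 2-wide
[2] i3&i4  or.ALU;xor.ALU  -- 2-wide
[3] i5  st.MEM  -- no-port MEM/MEM
[4] i6  ld.MEM  -- RAW r7
[5] i7&i8  sll.ALU;and.ALU  -- 2-wide
[6] i9  add.ALU  -- WAW r1
[7] i10&i11  add.ALU;sll.ALU  -- 2-wide

CYCLES = 8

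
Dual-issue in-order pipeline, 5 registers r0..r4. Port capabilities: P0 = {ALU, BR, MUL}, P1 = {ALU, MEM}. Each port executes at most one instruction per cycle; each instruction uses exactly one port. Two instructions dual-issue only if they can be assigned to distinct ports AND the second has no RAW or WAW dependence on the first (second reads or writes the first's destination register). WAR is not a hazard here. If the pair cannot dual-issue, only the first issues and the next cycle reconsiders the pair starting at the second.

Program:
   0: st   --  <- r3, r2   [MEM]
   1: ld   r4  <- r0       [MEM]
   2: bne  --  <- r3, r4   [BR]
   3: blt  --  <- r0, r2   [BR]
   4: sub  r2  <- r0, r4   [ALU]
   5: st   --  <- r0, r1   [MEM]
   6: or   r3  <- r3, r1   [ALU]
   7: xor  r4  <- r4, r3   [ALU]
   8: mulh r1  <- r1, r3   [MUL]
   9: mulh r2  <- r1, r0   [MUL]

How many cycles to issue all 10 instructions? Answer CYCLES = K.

CYCLES = 7

  cy0 -> i0 (st) no-port MEM/MEM
  cy1 -> i1 (ld) RAW r4
  cy2 -> i2 (bne) no-port BR/BR
  cy3 -> i3&i4 (blt+sub) dual
  cy4 -> i5&i6 (st+or) dual
  cy5 -> i7&i8 (xor+mulh) dual
  cy6 -> i9 (mulh) tail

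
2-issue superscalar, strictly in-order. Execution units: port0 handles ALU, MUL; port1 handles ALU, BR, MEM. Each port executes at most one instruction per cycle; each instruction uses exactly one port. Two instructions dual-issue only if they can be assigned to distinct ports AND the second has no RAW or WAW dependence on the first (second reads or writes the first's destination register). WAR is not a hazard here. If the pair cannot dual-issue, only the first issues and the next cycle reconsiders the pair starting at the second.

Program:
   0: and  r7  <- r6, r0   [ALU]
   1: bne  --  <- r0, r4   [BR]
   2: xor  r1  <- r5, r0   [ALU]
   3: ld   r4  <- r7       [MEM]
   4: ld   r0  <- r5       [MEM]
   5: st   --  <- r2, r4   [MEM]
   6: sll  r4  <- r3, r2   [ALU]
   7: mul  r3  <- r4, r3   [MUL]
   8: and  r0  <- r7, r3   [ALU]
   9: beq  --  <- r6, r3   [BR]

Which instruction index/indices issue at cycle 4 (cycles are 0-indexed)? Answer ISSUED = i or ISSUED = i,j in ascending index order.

t=0 i0,i1:and bne ; pair
t=1 i2,i3:xor ld ; pair
t=2 i4:ld ; no-port MEM/MEM
t=3 i5,i6:st sll ; pair
t=4 i7:mul ; RAW r3
t=5 i8,i9:and beq ; pair

ISSUED = 7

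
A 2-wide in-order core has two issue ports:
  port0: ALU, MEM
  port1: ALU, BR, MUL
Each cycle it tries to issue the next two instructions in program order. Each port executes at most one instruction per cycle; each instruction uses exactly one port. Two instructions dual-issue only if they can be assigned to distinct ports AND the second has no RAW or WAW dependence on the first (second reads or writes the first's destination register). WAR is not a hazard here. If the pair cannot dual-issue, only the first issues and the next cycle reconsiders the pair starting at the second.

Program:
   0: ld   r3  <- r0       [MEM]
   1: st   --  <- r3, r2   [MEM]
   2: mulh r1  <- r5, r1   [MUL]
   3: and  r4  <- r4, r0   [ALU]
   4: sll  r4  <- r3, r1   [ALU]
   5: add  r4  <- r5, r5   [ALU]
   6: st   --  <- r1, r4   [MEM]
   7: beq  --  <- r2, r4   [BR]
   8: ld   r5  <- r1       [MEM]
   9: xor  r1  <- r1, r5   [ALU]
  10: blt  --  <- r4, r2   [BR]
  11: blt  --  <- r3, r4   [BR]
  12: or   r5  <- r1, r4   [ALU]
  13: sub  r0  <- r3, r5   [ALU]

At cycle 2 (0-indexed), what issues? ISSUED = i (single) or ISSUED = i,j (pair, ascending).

ISSUED = 3

c0: i0 ld  no-port MEM/MEM
c1: i1/i2 st;mulh  pair
c2: i3 and  WAW r4
c3: i4 sll  WAW r4
c4: i5 add  RAW r4
c5: i6/i7 st;beq  pair
c6: i8 ld  RAW r5
c7: i9/i10 xor;blt  pair
c8: i11/i12 blt;or  pair
c9: i13 sub  tail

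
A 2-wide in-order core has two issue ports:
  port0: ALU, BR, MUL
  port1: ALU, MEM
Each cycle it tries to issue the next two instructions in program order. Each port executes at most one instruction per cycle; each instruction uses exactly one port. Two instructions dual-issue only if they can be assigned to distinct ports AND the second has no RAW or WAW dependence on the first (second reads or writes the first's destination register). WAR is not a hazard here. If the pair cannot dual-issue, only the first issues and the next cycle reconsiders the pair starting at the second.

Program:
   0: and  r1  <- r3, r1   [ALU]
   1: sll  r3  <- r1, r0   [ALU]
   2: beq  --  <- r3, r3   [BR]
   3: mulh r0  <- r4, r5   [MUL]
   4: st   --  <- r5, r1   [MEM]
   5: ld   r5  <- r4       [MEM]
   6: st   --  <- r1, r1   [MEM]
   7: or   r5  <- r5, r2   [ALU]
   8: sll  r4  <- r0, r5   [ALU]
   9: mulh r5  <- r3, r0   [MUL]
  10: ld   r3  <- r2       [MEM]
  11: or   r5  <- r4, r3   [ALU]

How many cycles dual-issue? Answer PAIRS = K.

PAIRS = 3

0. and.ALU @i0  | RAW r1
1. sll.ALU @i1  | RAW r3
2. beq.BR @i2  | no-port BR/MUL
3. mulh.MUL st.MEM @i3/i4  | 2-wide
4. ld.MEM @i5  | no-port MEM/MEM
5. st.MEM or.ALU @i6/i7  | 2-wide
6. sll.ALU mulh.MUL @i8/i9  | 2-wide
7. ld.MEM @i10  | RAW r3
8. or.ALU @i11  | tail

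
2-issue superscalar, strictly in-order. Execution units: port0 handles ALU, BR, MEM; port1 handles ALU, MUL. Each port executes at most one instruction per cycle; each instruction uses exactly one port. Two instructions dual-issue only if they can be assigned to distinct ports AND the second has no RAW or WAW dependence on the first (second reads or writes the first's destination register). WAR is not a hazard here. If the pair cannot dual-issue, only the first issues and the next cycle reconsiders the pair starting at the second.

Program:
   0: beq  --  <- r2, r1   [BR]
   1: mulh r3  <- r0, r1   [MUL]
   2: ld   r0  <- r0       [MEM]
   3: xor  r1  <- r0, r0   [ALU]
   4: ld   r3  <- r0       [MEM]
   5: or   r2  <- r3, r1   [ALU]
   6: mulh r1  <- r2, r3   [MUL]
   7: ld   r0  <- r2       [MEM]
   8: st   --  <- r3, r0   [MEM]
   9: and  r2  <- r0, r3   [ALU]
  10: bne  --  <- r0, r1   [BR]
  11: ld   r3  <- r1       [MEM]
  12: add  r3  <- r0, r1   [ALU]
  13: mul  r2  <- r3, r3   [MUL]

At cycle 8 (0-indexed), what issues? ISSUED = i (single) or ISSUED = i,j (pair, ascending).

t=0 i0,i1:beq+mulh ; pair
t=1 i2:ld ; RAW r0
t=2 i3,i4:xor+ld ; pair
t=3 i5:or ; RAW r2
t=4 i6,i7:mulh+ld ; pair
t=5 i8,i9:st+and ; pair
t=6 i10:bne ; no-port BR/MEM
t=7 i11:ld ; WAW r3
t=8 i12:add ; RAW r3
t=9 i13:mul ; tail

ISSUED = 12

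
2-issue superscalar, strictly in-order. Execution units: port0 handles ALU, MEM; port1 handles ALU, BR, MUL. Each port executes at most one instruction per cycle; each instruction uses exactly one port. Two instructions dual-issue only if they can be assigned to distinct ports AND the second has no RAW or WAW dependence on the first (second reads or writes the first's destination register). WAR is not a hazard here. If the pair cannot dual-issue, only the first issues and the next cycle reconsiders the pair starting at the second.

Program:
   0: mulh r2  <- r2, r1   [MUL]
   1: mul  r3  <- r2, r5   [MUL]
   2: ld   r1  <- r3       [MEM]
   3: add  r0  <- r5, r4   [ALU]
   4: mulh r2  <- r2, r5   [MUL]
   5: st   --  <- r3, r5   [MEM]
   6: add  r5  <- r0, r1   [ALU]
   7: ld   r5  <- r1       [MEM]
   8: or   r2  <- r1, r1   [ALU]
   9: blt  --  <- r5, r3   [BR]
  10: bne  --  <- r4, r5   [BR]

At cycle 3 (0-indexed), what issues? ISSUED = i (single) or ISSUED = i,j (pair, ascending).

t=0 i0:mulh.MUL ; no-port MUL/MUL
t=1 i1:mul.MUL ; RAW r3
t=2 i2&i3:ld.MEM+add.ALU ; dual
t=3 i4&i5:mulh.MUL+st.MEM ; dual
t=4 i6:add.ALU ; WAW r5
t=5 i7&i8:ld.MEM+or.ALU ; dual
t=6 i9:blt.BR ; no-port BR/BR
t=7 i10:bne.BR ; tail

ISSUED = 4,5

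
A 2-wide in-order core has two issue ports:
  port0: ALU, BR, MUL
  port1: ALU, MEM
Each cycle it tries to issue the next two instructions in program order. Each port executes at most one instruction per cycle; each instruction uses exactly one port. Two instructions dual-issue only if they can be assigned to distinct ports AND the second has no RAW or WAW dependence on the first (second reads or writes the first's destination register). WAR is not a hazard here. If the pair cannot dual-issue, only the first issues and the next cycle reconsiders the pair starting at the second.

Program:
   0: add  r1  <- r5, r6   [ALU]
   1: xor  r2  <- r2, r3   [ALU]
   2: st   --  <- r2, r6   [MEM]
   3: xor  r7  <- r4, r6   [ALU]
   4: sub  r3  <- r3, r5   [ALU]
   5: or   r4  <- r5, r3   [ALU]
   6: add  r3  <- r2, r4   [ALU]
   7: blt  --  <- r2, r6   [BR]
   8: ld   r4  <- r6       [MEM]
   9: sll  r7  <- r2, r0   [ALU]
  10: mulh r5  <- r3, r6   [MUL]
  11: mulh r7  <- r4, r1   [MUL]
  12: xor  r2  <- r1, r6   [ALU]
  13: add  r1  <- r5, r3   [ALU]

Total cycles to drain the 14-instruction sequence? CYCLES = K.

CYCLES = 9

c0: i0&i1 add.ALU;xor.ALU  pair
c1: i2&i3 st.MEM;xor.ALU  pair
c2: i4 sub.ALU  RAW r3
c3: i5 or.ALU  RAW r4
c4: i6&i7 add.ALU;blt.BR  pair
c5: i8&i9 ld.MEM;sll.ALU  pair
c6: i10 mulh.MUL  no-port MUL/MUL
c7: i11&i12 mulh.MUL;xor.ALU  pair
c8: i13 add.ALU  tail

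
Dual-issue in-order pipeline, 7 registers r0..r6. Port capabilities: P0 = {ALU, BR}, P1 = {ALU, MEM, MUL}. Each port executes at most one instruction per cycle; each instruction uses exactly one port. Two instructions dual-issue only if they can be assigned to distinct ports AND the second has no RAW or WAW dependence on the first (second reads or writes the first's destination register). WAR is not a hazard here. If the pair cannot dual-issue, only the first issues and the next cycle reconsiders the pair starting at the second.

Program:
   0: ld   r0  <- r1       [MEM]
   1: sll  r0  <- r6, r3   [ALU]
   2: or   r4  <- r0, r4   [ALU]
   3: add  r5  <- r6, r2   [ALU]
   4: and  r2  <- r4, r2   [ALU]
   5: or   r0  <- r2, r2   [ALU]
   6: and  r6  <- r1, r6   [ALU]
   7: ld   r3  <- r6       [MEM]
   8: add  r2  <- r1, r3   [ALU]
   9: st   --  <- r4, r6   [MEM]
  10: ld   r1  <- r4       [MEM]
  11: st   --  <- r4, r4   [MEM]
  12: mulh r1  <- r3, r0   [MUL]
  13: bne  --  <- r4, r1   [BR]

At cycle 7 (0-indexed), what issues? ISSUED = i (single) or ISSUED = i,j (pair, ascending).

#0 head=0: ld i0 WAW r0
#1 head=1: sll i1 RAW r0
#2 head=2: or+add i2/i3 2-wide
#3 head=4: and i4 RAW r2
#4 head=5: or+and i5/i6 2-wide
#5 head=7: ld i7 RAW r3
#6 head=8: add+st i8/i9 2-wide
#7 head=10: ld i10 no-port MEM/MEM
#8 head=11: st i11 no-port MEM/MUL
#9 head=12: mulh i12 RAW r1
#10 head=13: bne i13 tail

ISSUED = 10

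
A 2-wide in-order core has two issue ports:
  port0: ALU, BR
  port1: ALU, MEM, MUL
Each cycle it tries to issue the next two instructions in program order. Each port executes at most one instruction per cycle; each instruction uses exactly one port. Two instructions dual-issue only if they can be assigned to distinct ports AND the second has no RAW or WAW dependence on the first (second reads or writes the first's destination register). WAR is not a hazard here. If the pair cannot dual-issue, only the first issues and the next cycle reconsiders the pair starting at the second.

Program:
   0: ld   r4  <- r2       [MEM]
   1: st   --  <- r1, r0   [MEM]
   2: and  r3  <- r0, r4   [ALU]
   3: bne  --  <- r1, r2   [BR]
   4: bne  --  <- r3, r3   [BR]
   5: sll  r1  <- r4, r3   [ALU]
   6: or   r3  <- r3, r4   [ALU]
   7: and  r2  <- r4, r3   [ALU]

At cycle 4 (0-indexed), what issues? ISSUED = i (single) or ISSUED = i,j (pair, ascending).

0. ld @i0  | no-port MEM/MEM
1. st and @i1+i2  | dual
2. bne @i3  | no-port BR/BR
3. bne sll @i4+i5  | dual
4. or @i6  | RAW r3
5. and @i7  | tail

ISSUED = 6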